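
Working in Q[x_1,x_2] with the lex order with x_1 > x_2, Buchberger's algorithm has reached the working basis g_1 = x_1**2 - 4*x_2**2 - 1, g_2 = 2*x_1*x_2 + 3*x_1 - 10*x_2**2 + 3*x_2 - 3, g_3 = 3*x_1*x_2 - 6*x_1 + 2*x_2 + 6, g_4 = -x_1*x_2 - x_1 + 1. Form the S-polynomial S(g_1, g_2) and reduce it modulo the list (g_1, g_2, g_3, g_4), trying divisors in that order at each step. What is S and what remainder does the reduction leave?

S(g_1, g_2) = -3/2*x_1**2 + 5*x_1*x_2**2 - 3/2*x_1*x_2 + 3/2*x_1 - 4*x_2**3 - x_2; remainder on division = 15*x_1 + 21*x_2**3 - 117/2*x_2**2 + 20*x_2 - 15.

lcm(LM(g_1), LM(g_2)) = x_1**2*x_2.
S = (lcm/LT(g_1))·g_1 − (lcm/LT(g_2))·g_2 = -3/2*x_1**2 + 5*x_1*x_2**2 - 3/2*x_1*x_2 + 3/2*x_1 - 4*x_2**3 - x_2.
Reduce S modulo (g_1, g_2, g_3, g_4) in that order:
  leading term x_1**2: subtract (-3/2)·g_1 from -3/2*x_1**2 + 5*x_1*x_2**2 - 3/2*x_1*x_2 + 3/2*x_1 - 4*x_2**3 - x_2 → 5*x_1*x_2**2 - 3/2*x_1*x_2 + 3/2*x_1 - 4*x_2**3 - 6*x_2**2 - x_2 - 3/2
  leading term x_1*x_2**2: subtract (5/2*x_2)·g_2 from 5*x_1*x_2**2 - 3/2*x_1*x_2 + 3/2*x_1 - 4*x_2**3 - 6*x_2**2 - x_2 - 3/2 → -9*x_1*x_2 + 3/2*x_1 + 21*x_2**3 - 27/2*x_2**2 + 13/2*x_2 - 3/2
  leading term x_1*x_2: subtract (-9/2)·g_2 from -9*x_1*x_2 + 3/2*x_1 + 21*x_2**3 - 27/2*x_2**2 + 13/2*x_2 - 3/2 → 15*x_1 + 21*x_2**3 - 117/2*x_2**2 + 20*x_2 - 15
  leading term x_1: no divisor's leading term divides it; move 15*x_1 to the remainder.
  leading term x_2**3: no divisor's leading term divides it; move 21*x_2**3 to the remainder.
  leading term x_2**2: no divisor's leading term divides it; move -117/2*x_2**2 to the remainder.
  leading term x_2: no divisor's leading term divides it; move 20*x_2 to the remainder.
  leading term 1: no divisor's leading term divides it; move -15 to the remainder.
The remainder 15*x_1 + 21*x_2**3 - 117/2*x_2**2 + 20*x_2 - 15 is nonzero, so it would be added as the next basis element.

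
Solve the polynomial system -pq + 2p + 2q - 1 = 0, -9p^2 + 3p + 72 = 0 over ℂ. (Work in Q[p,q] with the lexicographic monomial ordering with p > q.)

{(-8/3, 19/14), (3, 5)}

Compute a lex Gröbner basis by Buchberger's algorithm.
f_1 = -pq + 2p + 2q - 1, LT = pq.
f_2 = -9p^2 + 3p + 72, LT = p^2.

S(f_1,f_2): lcm = p^2q. S = -2p^2 - 5/3pq + p + 8q.
  leading term p^2: subtract (2/9)·f_2 from -2p^2 - 5/3pq + p + 8q → -5/3pq + 1/3p + 8q - 16
  leading term pq: subtract (5/3)·f_1 from -5/3pq + 1/3p + 8q - 16 → -3p + 14/3q - 43/3
  leading term p: no divisor's leading term divides it; move -3p to the remainder.
  leading term q: no divisor's leading term divides it; move 14/3q to the remainder.
  leading term 1: no divisor's leading term divides it; move -43/3 to the remainder.
  remainder -3p + 14/3q - 43/3 ≠ 0; add h_3 = -3p + 14/3q - 43/3 to the basis.

S(f_1,h_3): lcm = pq. S = -2p + 14/9q^2 - 61/9q + 1.
  leading term p: subtract (2/3)·h_3 from -2p + 14/9q^2 - 61/9q + 1 → 14/9q^2 - 89/9q + 95/9
  leading term q^2: no divisor's leading term divides it; move 14/9q^2 to the remainder.
  leading term q: no divisor's leading term divides it; move -89/9q to the remainder.
  leading term 1: no divisor's leading term divides it; move 95/9 to the remainder.
  remainder 14/9q^2 - 89/9q + 95/9 ≠ 0; add h_4 = 14/9q^2 - 89/9q + 95/9 to the basis.

The other S-polynomials (S(f_2,h_3), S(f_1,h_4), S(f_2,h_4), S(h_3,h_4)) all reduce to 0 modulo the current basis, so we have a Gröbner basis.
Inter-reduce: drop elements whose leading term is divisible by another's, tail-reduce, and make monic.
Reduced Gröbner basis: {p - 14/9q + 43/9, q^2 - 89/14q + 95/14}.

From the last basis element, q^2 - 89/14q + 95/14 = 0, so q takes values in {19/14, 5}. Each choice, substituted upward through the basis, yields the corresponding point(s) of the solution set.
  q = 19/14: the earlier basis element becomes p + 8/3 = 0, giving p = -8/3 — point (-8/3, 19/14).
  q = 5: the earlier basis element becomes p - 3 = 0, giving p = 3 — point (3, 5).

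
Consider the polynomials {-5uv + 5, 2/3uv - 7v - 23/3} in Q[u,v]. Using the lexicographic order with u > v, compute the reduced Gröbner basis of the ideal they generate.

Buchberger's algorithm terminates because the ascending chain of leading-term ideals stabilizes.

f_1 = -5uv + 5, LT = uv.
f_2 = 2/3uv - 7v - 23/3, LT = uv.

S(f_1,f_2): lcm = uv. S = 21/2v + 21/2.
  leading term v: no divisor's leading term divides it; move 21/2v to the remainder.
  leading term 1: no divisor's leading term divides it; move 21/2 to the remainder.
  remainder 21/2v + 21/2 ≠ 0; add g_3 = 21/2v + 21/2 to the basis.

S(f_1,g_3): lcm = uv. S = -u - 1.
  leading term u: no divisor's leading term divides it; move -u to the remainder.
  leading term 1: no divisor's leading term divides it; move -1 to the remainder.
  remainder -u - 1 ≠ 0; add g_4 = -u - 1 to the basis.

S(f_2,g_3): lcm = uv. S = -u - 21/2v - 23/2.
  leading term u: subtract (1)·g_4 from -u - 21/2v - 23/2 → -21/2v - 21/2
  leading term v: subtract (-1)·g_3 from -21/2v - 21/2 → 0
  remainder 0.

S(f_1,g_4): lcm = uv. S = -v - 1.
  leading term v: subtract (-2/21)·g_3 from -v - 1 → 0
  remainder 0.

S(f_2,g_4): lcm = uv. S = -23/2v - 23/2.
  leading term v: subtract (-23/21)·g_3 from -23/2v - 23/2 → 0
  remainder 0.

S(g_3,g_4): leading monomials are coprime, so the S-polynomial reduces to 0 (Buchberger's first criterion).
Every S-polynomial of the final basis reduces to 0, so we have a Gröbner basis.
Inter-reduce: drop elements whose leading term is divisible by another's, tail-reduce, and make monic.

G = {u + 1, v + 1}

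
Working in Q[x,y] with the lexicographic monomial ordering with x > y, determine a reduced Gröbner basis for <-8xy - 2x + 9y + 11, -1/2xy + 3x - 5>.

G = {x - 9/50y - 91/50, y^2 + 37/9y - 46/9}

f_1 = -8xy - 2x + 9y + 11, LT = xy.
f_2 = -1/2xy + 3x - 5, LT = xy.

S(f_1,f_2): lcm = xy. S = 25/4x - 9/8y - 91/8.
  leading term x: no divisor's leading term divides it; move 25/4x to the remainder.
  leading term y: no divisor's leading term divides it; move -9/8y to the remainder.
  leading term 1: no divisor's leading term divides it; move -91/8 to the remainder.
  remainder 25/4x - 9/8y - 91/8 ≠ 0; add g_3 = 25/4x - 9/8y - 91/8 to the basis.

S(f_1,g_3): lcm = xy. S = 1/4x + 9/50y^2 + 139/200y - 11/8.
  leading term x: subtract (1/25)·g_3 from 1/4x + 9/50y^2 + 139/200y - 11/8 → 9/50y^2 + 37/50y - 23/25
  leading term y^2: no divisor's leading term divides it; move 9/50y^2 to the remainder.
  leading term y: no divisor's leading term divides it; move 37/50y to the remainder.
  leading term 1: no divisor's leading term divides it; move -23/25 to the remainder.
  remainder 9/50y^2 + 37/50y - 23/25 ≠ 0; add g_4 = 9/50y^2 + 37/50y - 23/25 to the basis.

The other S-polynomials (S(f_2,g_3), S(f_1,g_4), S(f_2,g_4), S(g_3,g_4)) all reduce to 0 modulo the current basis, so we have a Gröbner basis.
Inter-reduce: drop elements whose leading term is divisible by another's, tail-reduce, and make monic.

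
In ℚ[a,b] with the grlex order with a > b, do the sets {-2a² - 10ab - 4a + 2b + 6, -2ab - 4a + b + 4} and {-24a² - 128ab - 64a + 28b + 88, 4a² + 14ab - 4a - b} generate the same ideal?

Yes, the ideals are equal.

Since reduced Gröbner bases are canonical representatives of ideals under a given ordering, it suffices to compute and compare them.
Buchberger on the first generating set:
f_1 = -2a² - 10ab - 4a + 2b + 6, LT = a².
f_2 = -2ab - 4a + b + 4, LT = ab.

S(f_1,f_2): lcm = a²b. S = 5ab² - 2a² + 5/2ab - b² + 2a - 3b.
  leading term ab²: subtract (-5/2b)·f_2 from 5ab² - 2a² + 5/2ab - b² + 2a - 3b → -2a² - 15/2ab + 3/2b² + 2a + 7b
  leading term a²: subtract (1)·f_1 from -2a² - 15/2ab + 3/2b² + 2a + 7b → 5/2ab + 3/2b² + 6a + 5b - 6
  leading term ab: subtract (-5/4)·f_2 from 5/2ab + 3/2b² + 6a + 5b - 6 → 3/2b² + a + 25/4b - 1
  leading term b²: no divisor's leading term divides it; move 3/2b² to the remainder.
  leading term a: no divisor's leading term divides it; move a to the remainder.
  leading term b: no divisor's leading term divides it; move 25/4b to the remainder.
  leading term 1: no divisor's leading term divides it; move -1 to the remainder.
  remainder 3/2b² + a + 25/4b - 1 ≠ 0; add g_3 = 3/2b² + a + 25/4b - 1 to the basis.

The other S-polynomials (S(f_1,g_3), S(f_2,g_3)) all reduce to 0 modulo the current basis, so we have a Gröbner basis.
Inter-reduce: drop elements whose leading term is divisible by another's, tail-reduce, and make monic.
Reduced Gröbner basis: {a² - 8a + 3/2b + 7, ab + 2a - ½b - 2, b² + ⅔a + 25/6b - ⅔}.

Buchberger on the second generating set:
h_1 = -24a² - 128ab - 64a + 28b + 88, LT = a².
h_2 = 4a² + 14ab - 4a - b, LT = a².

S(h_1,h_2): lcm = a². S = 11/6ab + 11/3a - 11/12b - 11/3.
  leading term ab: no divisor's leading term divides it; move 11/6ab to the remainder.
  leading term a: no divisor's leading term divides it; move 11/3a to the remainder.
  leading term b: no divisor's leading term divides it; move -11/12b to the remainder.
  leading term 1: no divisor's leading term divides it; move -11/3 to the remainder.
  remainder 11/6ab + 11/3a - 11/12b - 11/3 ≠ 0; add k_3 = 11/6ab + 11/3a - 11/12b - 11/3 to the basis.

S(h_1,k_3): lcm = a²b. S = 16/3ab² - 2a² + 19/6ab - 7/6b² + 2a - 11/3b.
  leading term ab²: subtract (32/11b)·k_3 from 16/3ab² - 2a² + 19/6ab - 7/6b² + 2a - 11/3b → -2a² - 15/2ab + 3/2b² + 2a + 7b
  leading term a²: subtract (1/12)·h_1 from -2a² - 15/2ab + 3/2b² + 2a + 7b → 19/6ab + 3/2b² + 22/3a + 14/3b - 22/3
  leading term ab: subtract (19/11)·k_3 from 19/6ab + 3/2b² + 22/3a + 14/3b - 22/3 → 3/2b² + a + 25/4b - 1
  leading term b²: no divisor's leading term divides it; move 3/2b² to the remainder.
  leading term a: no divisor's leading term divides it; move a to the remainder.
  leading term b: no divisor's leading term divides it; move 25/4b to the remainder.
  leading term 1: no divisor's leading term divides it; move -1 to the remainder.
  remainder 3/2b² + a + 25/4b - 1 ≠ 0; add k_4 = 3/2b² + a + 25/4b - 1 to the basis.

The other S-polynomials (S(h_2,k_3), S(h_1,k_4), S(h_2,k_4), S(k_3,k_4)) all reduce to 0 modulo the current basis, so we have a Gröbner basis.
Inter-reduce: drop elements whose leading term is divisible by another's, tail-reduce, and make monic.
Reduced Gröbner basis: {a² - 8a + 3/2b + 7, ab + 2a - ½b - 2, b² + ⅔a + 25/6b - ⅔}.

Same reduced basis, so the two generating sets span the same ideal.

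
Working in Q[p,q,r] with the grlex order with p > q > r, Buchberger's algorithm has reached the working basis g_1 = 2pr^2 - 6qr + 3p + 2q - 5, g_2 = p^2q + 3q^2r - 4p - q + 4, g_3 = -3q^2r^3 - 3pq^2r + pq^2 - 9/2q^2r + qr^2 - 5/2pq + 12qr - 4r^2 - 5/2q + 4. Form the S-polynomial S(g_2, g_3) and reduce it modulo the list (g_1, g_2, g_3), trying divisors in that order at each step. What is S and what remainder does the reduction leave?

S(g_2, g_3) = 3q^3r^4 - p^3q^2r + 1/3p^3q^2 - 3/2p^2q^2r + 1/3p^2qr^2 - 4pqr^3 - q^2r^3 - 5/6p^3q + 4p^2qr - 4/3p^2r^2 + 4qr^3 - 5/6p^2q + 4/3p^2; remainder on division = 0.

lcm(LM(g_2), LM(g_3)) = p^2q^2r^3.
S = (lcm/LT(g_2))·g_2 − (lcm/LT(g_3))·g_3 = 3q^3r^4 - p^3q^2r + 1/3p^3q^2 - 3/2p^2q^2r + 1/3p^2qr^2 - 4pqr^3 - q^2r^3 - 5/6p^3q + 4p^2qr - 4/3p^2r^2 + 4qr^3 - 5/6p^2q + 4/3p^2.
Reduce S modulo (g_1, g_2, g_3) in that order:
  leading term q^3r^4: subtract (-qr)·g_3 from 3q^3r^4 - p^3q^2r + 1/3p^3q^2 - 3/2p^2q^2r + 1/3p^2qr^2 - 4pqr^3 - q^2r^3 - 5/6p^3q + 4p^2qr - 4/3p^2r^2 + 4qr^3 - 5/6p^2q + 4/3p^2 → -p^3q^2r - 3pq^3r^2 + 1/3p^3q^2 - 3/2p^2q^2r + 1/3p^2qr^2 + pq^3r - 4pqr^3 - 9/2q^3r^2 - 5/6p^3q + 4p^2qr - 4/3p^2r^2 - 5/2pq^2r + 12q^2r^2 - 5/6p^2q - 5/2q^2r + 4/3p^2 + 4qr
  leading term p^3q^2r: subtract (-pqr)·g_2 from -p^3q^2r - 3pq^3r^2 + 1/3p^3q^2 - 3/2p^2q^2r + 1/3p^2qr^2 + pq^3r - 4pqr^3 - 9/2q^3r^2 - 5/6p^3q + 4p^2qr - 4/3p^2r^2 - 5/2pq^2r + 12q^2r^2 - 5/6p^2q - 5/2q^2r + 4/3p^2 + 4qr → 1/3p^3q^2 - 3/2p^2q^2r + 1/3p^2qr^2 + pq^3r - 4pqr^3 - 9/2q^3r^2 - 5/6p^3q - 4/3p^2r^2 - 7/2pq^2r + 12q^2r^2 - 5/6p^2q + 4pqr - 5/2q^2r + 4/3p^2 + 4qr
  leading term p^3q^2: subtract (1/3pq)·g_2 from 1/3p^3q^2 - 3/2p^2q^2r + 1/3p^2qr^2 + pq^3r - 4pqr^3 - 9/2q^3r^2 - 5/6p^3q - 4/3p^2r^2 - 7/2pq^2r + 12q^2r^2 - 5/6p^2q + 4pqr - 5/2q^2r + 4/3p^2 + 4qr → -3/2p^2q^2r + 1/3p^2qr^2 - 4pqr^3 - 9/2q^3r^2 - 5/6p^3q - 4/3p^2r^2 - 7/2pq^2r + 12q^2r^2 + 1/2p^2q + 1/3pq^2 + 4pqr - 5/2q^2r + 4/3p^2 - 4/3pq + 4qr
  leading term p^2q^2r: subtract (-3/2qr)·g_2 from -3/2p^2q^2r + 1/3p^2qr^2 - 4pqr^3 - 9/2q^3r^2 - 5/6p^3q - 4/3p^2r^2 - 7/2pq^2r + 12q^2r^2 + 1/2p^2q + 1/3pq^2 + 4pqr - 5/2q^2r + 4/3p^2 - 4/3pq + 4qr → 1/3p^2qr^2 - 4pqr^3 - 5/6p^3q - 4/3p^2r^2 - 7/2pq^2r + 12q^2r^2 + 1/2p^2q + 1/3pq^2 - 2pqr - 4q^2r + 4/3p^2 - 4/3pq + 10qr
  leading term p^2qr^2: subtract (1/6pq)·g_1 from 1/3p^2qr^2 - 4pqr^3 - 5/6p^3q - 4/3p^2r^2 - 7/2pq^2r + 12q^2r^2 + 1/2p^2q + 1/3pq^2 - 2pqr - 4q^2r + 4/3p^2 - 4/3pq + 10qr → -4pqr^3 - 5/6p^3q - 4/3p^2r^2 - 5/2pq^2r + 12q^2r^2 - 2pqr - 4q^2r + 4/3p^2 - 1/2pq + 10qr
  leading term pqr^3: subtract (-2qr)·g_1 from -4pqr^3 - 5/6p^3q - 4/3p^2r^2 - 5/2pq^2r + 12q^2r^2 - 2pqr - 4q^2r + 4/3p^2 - 1/2pq + 10qr → -5/6p^3q - 4/3p^2r^2 - 5/2pq^2r + 4pqr + 4/3p^2 - 1/2pq
  leading term p^3q: subtract (-5/6p)·g_2 from -5/6p^3q - 4/3p^2r^2 - 5/2pq^2r + 4pqr + 4/3p^2 - 1/2pq → -4/3p^2r^2 + 4pqr - 2p^2 - 4/3pq + 10/3p
  leading term p^2r^2: subtract (-2/3p)·g_1 from -4/3p^2r^2 + 4pqr - 2p^2 - 4/3pq + 10/3p → 0
The remainder is 0, so this S-polynomial contributes no new basis element.
An S-polynomial is built so that the two leading terms cancel; whether anything survives reduction is exactly the Gröbner-basis criterion.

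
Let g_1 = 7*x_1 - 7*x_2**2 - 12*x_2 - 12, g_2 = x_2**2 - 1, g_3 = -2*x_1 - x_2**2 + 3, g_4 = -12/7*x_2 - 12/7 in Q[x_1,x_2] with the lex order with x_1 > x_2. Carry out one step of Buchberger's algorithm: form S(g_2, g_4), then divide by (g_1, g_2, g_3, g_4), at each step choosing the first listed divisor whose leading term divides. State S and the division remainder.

lcm(LM(g_2), LM(g_4)) = x_2**2.
S = (lcm/LT(g_2))·g_2 − (lcm/LT(g_4))·g_4 = -x_2 - 1.
Reduce S modulo (g_1, g_2, g_3, g_4) in that order:
  leading term x_2: subtract (7/12)·g_4 from -x_2 - 1 → 0
The remainder is 0, so this S-polynomial contributes no new basis element.
This is the inner loop of Buchberger's algorithm — each nonzero remainder becomes a new basis element.

S(g_2, g_4) = -x_2 - 1; remainder on division = 0.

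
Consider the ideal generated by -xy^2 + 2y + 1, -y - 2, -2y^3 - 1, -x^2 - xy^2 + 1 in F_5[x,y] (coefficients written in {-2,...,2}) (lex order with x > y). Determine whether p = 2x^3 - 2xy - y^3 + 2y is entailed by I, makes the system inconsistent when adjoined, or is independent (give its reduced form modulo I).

2x^3 - 2xy - y^3 + 2y lies in I (it reduces to 0).

First compute the reduced Gröbner basis of I by Buchberger's algorithm.
f_1 = -xy^2 + 2y + 1, LT = xy^2.
f_2 = -y - 2, LT = y.
f_3 = -2y^3 - 1, LT = y^3.
f_4 = -x^2 - xy^2 + 1, LT = x^2.

S(f_1,f_2): lcm = xy^2. S = -2xy - 2y - 1.
  reduce S modulo (f_1, f_2, f_3, f_4):
  remainder -x - 2 ≠ 0; add h_5 = -x - 2 to the basis.

The other S-polynomials (S(f_1,f_3), S(f_1,f_4), S(f_2,f_3), S(f_2,f_4), S(f_3,f_4), S(f_1,h_5), S(f_2,h_5), S(f_3,h_5), S(f_4,h_5)) all reduce to 0 modulo the current basis, so we have a Gröbner basis.
Inter-reduce: drop elements whose leading term is divisible by another's, tail-reduce, and make monic.
Reduced Gröbner basis: {x + 2, y + 2}.
Label its elements g_1 = x + 2, g_2 = y + 2.

Reduce p = 2x^3 - 2xy - y^3 + 2y modulo G:
  leading term x^3: subtract (2x^2)·g_1 from 2x^3 - 2xy - y^3 + 2y → x^2 - 2xy - y^3 + 2y
  leading term x^2: subtract (x)·g_1 from x^2 - 2xy - y^3 + 2y → -2xy - 2x - y^3 + 2y
  leading term xy: subtract (-2y)·g_1 from -2xy - 2x - y^3 + 2y → -2x - y^3 + y
  leading term x: subtract (-2)·g_1 from -2x - y^3 + y → -y^3 + y - 1
  leading term y^3: subtract (-y^2)·g_2 from -y^3 + y - 1 → 2y^2 + y - 1
  leading term y^2: subtract (2y)·g_2 from 2y^2 + y - 1 → 2y - 1
  leading term y: subtract (2)·g_2 from 2y - 1 → 0
  normal form = 0.
Since the normal form is 0, p ∈ I.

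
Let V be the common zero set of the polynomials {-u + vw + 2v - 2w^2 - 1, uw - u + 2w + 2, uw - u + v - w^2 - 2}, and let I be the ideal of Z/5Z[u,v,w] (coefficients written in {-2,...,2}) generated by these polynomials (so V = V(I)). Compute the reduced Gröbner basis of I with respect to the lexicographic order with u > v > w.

G = {u - w^3 - 2w^2 + 2w - 2, v - w^2 - 2w + 1, w^4 + w^3 + w^2 + w}

f_1 = -u + vw + 2v - 2w^2 - 1, LT = u.
f_2 = uw - u + 2w + 2, LT = uw.
f_3 = uw - u + v - w^2 - 2, LT = uw.

S(f_1,f_2): lcm = uw. S = u - vw^2 - 2vw + 2w^3 - w - 2.
  leading term u: subtract (-1)·f_1 from u - vw^2 - 2vw + 2w^3 - w - 2 → -vw^2 - vw + 2v + 2w^3 - 2w^2 - w + 2
  leading term vw^2: no divisor's leading term divides it; move -vw^2 to the remainder.
  leading term vw: no divisor's leading term divides it; move -vw to the remainder.
  leading term v: no divisor's leading term divides it; move 2v to the remainder.
  leading term w^3: no divisor's leading term divides it; move 2w^3 to the remainder.
  leading term w^2: no divisor's leading term divides it; move -2w^2 to the remainder.
  leading term w: no divisor's leading term divides it; move -w to the remainder.
  leading term 1: no divisor's leading term divides it; move 2 to the remainder.
  remainder -vw^2 - vw + 2v + 2w^3 - 2w^2 - w + 2 ≠ 0; add g_4 = -vw^2 - vw + 2v + 2w^3 - 2w^2 - w + 2 to the basis.

S(f_1,f_3): lcm = uw. S = u - vw^2 - 2vw - v + 2w^3 + w^2 + w + 2.
  leading term u: subtract (-1)·f_1 from u - vw^2 - 2vw - v + 2w^3 + w^2 + w + 2 → -vw^2 - vw + v + 2w^3 - w^2 + w + 1
  leading term vw^2: subtract (1)·g_4 from -vw^2 - vw + v + 2w^3 - w^2 + w + 1 → -v + w^2 + 2w - 1
  leading term v: no divisor's leading term divides it; move -v to the remainder.
  leading term w^2: no divisor's leading term divides it; move w^2 to the remainder.
  leading term w: no divisor's leading term divides it; move 2w to the remainder.
  leading term 1: no divisor's leading term divides it; move -1 to the remainder.
  remainder -v + w^2 + 2w - 1 ≠ 0; add g_5 = -v + w^2 + 2w - 1 to the basis.

S(g_4,g_5): lcm = vw^2. S = vw - 2v + w^4 + w^2 + w - 2.
  leading term vw: subtract (-w)·g_5 from vw - 2v + w^4 + w^2 + w - 2 → -2v + w^4 + w^3 - 2w^2 - 2
  leading term v: subtract (2)·g_5 from -2v + w^4 + w^3 - 2w^2 - 2 → w^4 + w^3 + w^2 + w
  leading term w^4: no divisor's leading term divides it; move w^4 to the remainder.
  leading term w^3: no divisor's leading term divides it; move w^3 to the remainder.
  leading term w^2: no divisor's leading term divides it; move w^2 to the remainder.
  leading term w: no divisor's leading term divides it; move w to the remainder.
  remainder w^4 + w^3 + w^2 + w ≠ 0; add g_6 = w^4 + w^3 + w^2 + w to the basis.

The other S-polynomials (S(f_2,f_3), S(f_1,g_4), S(f_2,g_4), S(f_3,g_4), S(f_1,g_5), S(f_2,g_5), S(f_3,g_5), S(f_1,g_6), S(f_2,g_6), S(f_3,g_6), S(g_4,g_6), S(g_5,g_6)) all reduce to 0 modulo the current basis, so we have a Gröbner basis.
Inter-reduce: drop elements whose leading term is divisible by another's, tail-reduce, and make monic.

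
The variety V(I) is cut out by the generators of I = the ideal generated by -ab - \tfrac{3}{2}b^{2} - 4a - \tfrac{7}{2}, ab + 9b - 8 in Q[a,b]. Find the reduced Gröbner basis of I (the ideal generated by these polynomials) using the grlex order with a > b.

f_1 = -ab - \tfrac{3}{2}b^{2} - 4a - \tfrac{7}{2}, LT = ab.
f_2 = ab + 9b - 8, LT = ab.

S(f_1,f_2): lcm = ab. S = \tfrac{3}{2}b^{2} + 4a - 9b + \tfrac{23}{2}.
  leading term b^{2}: no divisor's leading term divides it; move \tfrac{3}{2}b^{2} to the remainder.
  leading term a: no divisor's leading term divides it; move 4a to the remainder.
  leading term b: no divisor's leading term divides it; move -9b to the remainder.
  leading term 1: no divisor's leading term divides it; move \tfrac{23}{2} to the remainder.
  remainder \tfrac{3}{2}b^{2} + 4a - 9b + \tfrac{23}{2} ≠ 0; add g_3 = \tfrac{3}{2}b^{2} + 4a - 9b + \tfrac{23}{2} to the basis.

S(f_1,g_3): lcm = ab^{2}. S = \tfrac{3}{2}b^{3} - \tfrac{8}{3}a^{2} + 10ab - \tfrac{23}{3}a + \tfrac{7}{2}b.
  leading term b^{3}: subtract (b)·g_3 from \tfrac{3}{2}b^{3} - \tfrac{8}{3}a^{2} + 10ab - \tfrac{23}{3}a + \tfrac{7}{2}b → -\tfrac{8}{3}a^{2} + 6ab + 9b^{2} - \tfrac{23}{3}a - 8b
  leading term a^{2}: no divisor's leading term divides it; move -\tfrac{8}{3}a^{2} to the remainder.
  leading term ab: subtract (-6)·f_1 from 6ab + 9b^{2} - \tfrac{23}{3}a - 8b → -\tfrac{95}{3}a - 8b - 21
  leading term a: no divisor's leading term divides it; move -\tfrac{95}{3}a to the remainder.
  leading term b: no divisor's leading term divides it; move -8b to the remainder.
  leading term 1: no divisor's leading term divides it; move -21 to the remainder.
  remainder -\tfrac{8}{3}a^{2} - \tfrac{95}{3}a - 8b - 21 ≠ 0; add g_4 = -\tfrac{8}{3}a^{2} - \tfrac{95}{3}a - 8b - 21 to the basis.

The other S-polynomials (S(f_2,g_3), S(f_1,g_4), S(f_2,g_4), S(g_3,g_4)) all reduce to 0 modulo the current basis, so we have a Gröbner basis.
Inter-reduce: drop elements whose leading term is divisible by another's, tail-reduce, and make monic.

G = {a^{2} + \tfrac{95}{8}a + 3b + \tfrac{63}{8}, ab + 9b - 8, b^{2} + \tfrac{8}{3}a - 6b + \tfrac{23}{3}}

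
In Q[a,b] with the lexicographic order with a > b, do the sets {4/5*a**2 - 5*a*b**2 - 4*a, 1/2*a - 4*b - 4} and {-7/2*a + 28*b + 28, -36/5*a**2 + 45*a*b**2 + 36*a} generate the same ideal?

Yes, the ideals are equal.

Two ideals are equal iff their reduced Gröbner bases coincide (the reduced basis is unique for a fixed ordering).
Buchberger on the first generating set:
f_1 = 4/5*a**2 - 5*a*b**2 - 4*a, LT = a**2.
f_2 = 1/2*a - 4*b - 4, LT = a.

S(f_1,f_2): lcm = a**2. S = -25/4*a*b**2 + 8*a*b + 3*a.
  reduce S modulo (f_1, f_2):
  remainder -50*b**3 + 14*b**2 + 88*b + 24 ≠ 0; add g_3 = -50*b**3 + 14*b**2 + 88*b + 24 to the basis.

The other S-polynomials (S(f_1,g_3), S(f_2,g_3)) all reduce to 0 modulo the current basis, so we have a Gröbner basis.
Inter-reduce: drop elements whose leading term is divisible by another's, tail-reduce, and make monic.
Reduced Gröbner basis: {a - 8*b - 8, b**3 - 7/25*b**2 - 44/25*b - 12/25}.

Buchberger on the second generating set:
h_1 = -7/2*a + 28*b + 28, LT = a.
h_2 = -36/5*a**2 + 45*a*b**2 + 36*a, LT = a**2.

S(h_1,h_2): lcm = a**2. S = 25/4*a*b**2 - 8*a*b - 3*a.
  reduce S modulo (h_1, h_2):
  remainder 50*b**3 - 14*b**2 - 88*b - 24 ≠ 0; add k_3 = 50*b**3 - 14*b**2 - 88*b - 24 to the basis.

The other S-polynomials (S(h_1,k_3), S(h_2,k_3)) all reduce to 0 modulo the current basis, so we have a Gröbner basis.
Inter-reduce: drop elements whose leading term is divisible by another's, tail-reduce, and make monic.
Reduced Gröbner basis: {a - 8*b - 8, b**3 - 7/25*b**2 - 44/25*b - 12/25}.

The two bases agree; hence the ideals are identical.
The choice of monomial ordering does not affect the verdict — as long as both bases are computed under the same ordering, their equality decides ideal equality.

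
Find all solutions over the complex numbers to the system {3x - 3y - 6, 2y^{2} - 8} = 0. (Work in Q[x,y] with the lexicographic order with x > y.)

{(0, -2), (4, 2)}

Compute a lex Gröbner basis by Buchberger's algorithm.
f_1 = 3x - 3y - 6, LT = x.
f_2 = 2y^{2} - 8, LT = y^{2}.

The S-polynomials (S(f_1,f_2)) all reduce to 0 modulo the current basis, so we have a Gröbner basis.
Inter-reduce: drop elements whose leading term is divisible by another's, tail-reduce, and make monic.
Reduced Gröbner basis: {x - y - 2, y^{2} - 4}.

From the last basis element, y^{2} - 4 = 0, so y takes values in {-2, 2}. Each choice, substituted upward through the basis, yields the corresponding point(s) of the solution set.
  y = -2: the earlier basis element becomes x = 0, giving x = 0 — point (0, -2).
  y = 2: the earlier basis element becomes x - 4 = 0, giving x = 4 — point (4, 2).
A lex Gröbner basis triangularizes the system, enabling back-substitution.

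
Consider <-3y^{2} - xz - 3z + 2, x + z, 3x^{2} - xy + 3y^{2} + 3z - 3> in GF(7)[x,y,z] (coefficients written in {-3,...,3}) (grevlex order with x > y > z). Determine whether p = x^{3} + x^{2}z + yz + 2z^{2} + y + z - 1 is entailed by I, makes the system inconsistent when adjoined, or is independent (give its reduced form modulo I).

x^{3} + x^{2}z + yz + 2z^{2} + y + z - 1 is independent of I; its normal form modulo I is -2z^{2} + y + z.

First compute the reduced Gröbner basis of I by Buchberger's algorithm.
f_1 = -3y^{2} - xz - 3z + 2, LT = y^{2}.
f_2 = x + z, LT = x.
f_3 = 3x^{2} - xy + 3y^{2} + 3z - 3, LT = x^{2}.

S(f_2,f_3): lcm = x^{2}. S = -2xy - y^{2} + xz - z + 1.
  reduce S modulo (f_1, f_2, f_3):
  remainder 2yz + z^{2} - 2 ≠ 0; add h_4 = 2yz + z^{2} - 2 to the basis.

S(f_1,h_4): lcm = y^{2}z. S = -2xz^{2} + 3yz^{2} + z^{2} + y - 3z.
  reduce S modulo (f_1, f_2, f_3, h_4):
  remainder -3z^{3} + z^{2} + y ≠ 0; add h_5 = -3z^{3} + z^{2} + y to the basis.

The other S-polynomials (S(f_1,f_2), S(f_1,f_3), S(f_2,h_4), S(f_3,h_4), S(f_1,h_5), S(f_2,h_5), S(f_3,h_5), S(h_4,h_5)) all reduce to 0 modulo the current basis, so we have a Gröbner basis.
Inter-reduce: drop elements whose leading term is divisible by another's, tail-reduce, and make monic.
Reduced Gröbner basis: {z^{3} + 2z^{2} + 2y, y^{2} + 2z^{2} + z - 3, yz - 3z^{2} - 1, x + z}.
Label its elements g_1 = z^{3} + 2z^{2} + 2y, g_2 = y^{2} + 2z^{2} + z - 3, g_3 = yz - 3z^{2} - 1, g_4 = x + z.

Reduce p = x^{3} + x^{2}z + yz + 2z^{2} + y + z - 1 modulo G:
  leading term x^{3}: subtract (x^{2})·g_4 from x^{3} + x^{2}z + yz + 2z^{2} + y + z - 1 → yz + 2z^{2} + y + z - 1
  leading term yz: subtract (1)·g_3 from yz + 2z^{2} + y + z - 1 → -2z^{2} + y + z
  leading term z^{2}: no divisor's leading term divides it; move -2z^{2} to the remainder.
  leading term y: no divisor's leading term divides it; move y to the remainder.
  leading term z: no divisor's leading term divides it; move z to the remainder.
  normal form = -2z^{2} + y + z.
The normal form is nonzero, so p ∉ I. Since p minus its normal form lies in I, I + (p) = I + (r) where r = -2z^{2} + y + z; decide whether this ideal is the whole ring.
Run Buchberger on G together with r (pairs among the g_i already reduce to 0 since G is a Gröbner basis):
g_1 = z^{3} + 2z^{2} + 2y, LT = z^{3}.
g_2 = y^{2} + 2z^{2} + z - 3, LT = y^{2}.
g_3 = yz - 3z^{2} - 1, LT = yz.
g_4 = x + z, LT = x.
r = -2z^{2} + y + z, LT = z^{2}.

S(g_1,r): lcm = z^{3}. S = -3yz - z^{2} + 2y.
  reduce S modulo (g_1, g_2, g_3, g_4, r):
  remainder -3y + 2z - 3 ≠ 0; add m_6 = -3y + 2z - 3 to the basis.

S(g_3,r): lcm = yz^{2}. S = -3z^{3} - 3y^{2} - 3yz - z.
  reduce S modulo (g_1, g_2, g_3, g_4, r, m_6):
  remainder -2z - 2 ≠ 0; add m_7 = -2z - 2 to the basis.

The other S-polynomials (S(g_1,g_2), S(g_1,g_3), S(g_1,g_4), S(g_2,g_3), S(g_2,g_4), S(g_2,r), S(g_3,g_4), S(g_4,r), S(g_1,m_6), S(g_2,m_6), S(g_3,m_6), S(g_4,m_6), S(r,m_6), S(g_1,m_7), S(g_2,m_7), S(g_3,m_7), S(g_4,m_7), S(r,m_7), S(m_6,m_7)) all reduce to 0 modulo the current basis, so we have a Gröbner basis.
Inter-reduce: drop elements whose leading term is divisible by another's, tail-reduce, and make monic.
Reduced Gröbner basis: {x - 1, y - 3, z + 1}.
The reduced Gröbner basis of I + (p) is {x - 1, y - 3, z + 1} ≠ {1}, a proper ideal, so the enlarged system stays consistent: p is independent of I, with normal form -2z^{2} + y + z.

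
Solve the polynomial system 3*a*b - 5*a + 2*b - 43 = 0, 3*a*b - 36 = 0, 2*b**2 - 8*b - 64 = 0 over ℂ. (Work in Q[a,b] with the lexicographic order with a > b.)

{(-3, -4)}

Compute a lex Gröbner basis by Buchberger's algorithm.
f_1 = 3*a*b - 5*a + 2*b - 43, LT = a*b.
f_2 = 3*a*b - 36, LT = a*b.
f_3 = 2*b**2 - 8*b - 64, LT = b**2.

S(f_1,f_2): lcm = a*b. S = -5/3*a + 2/3*b - 7/3.
  leading term a: no divisor's leading term divides it; move -5/3*a to the remainder.
  leading term b: no divisor's leading term divides it; move 2/3*b to the remainder.
  leading term 1: no divisor's leading term divides it; move -7/3 to the remainder.
  remainder -5/3*a + 2/3*b - 7/3 ≠ 0; add h_4 = -5/3*a + 2/3*b - 7/3 to the basis.

S(f_1,f_3): lcm = a*b**2. S = 7/3*a*b + 32*a + 2/3*b**2 - 43/3*b.
  leading term a*b: subtract (7/9)·f_1 from 7/3*a*b + 32*a + 2/3*b**2 - 43/3*b → 323/9*a + 2/3*b**2 - 143/9*b + 301/9
  leading term a: subtract (-323/15)·h_4 from 323/9*a + 2/3*b**2 - 143/9*b + 301/9 → 2/3*b**2 - 23/15*b - 84/5
  leading term b**2: subtract (1/3)·f_3 from 2/3*b**2 - 23/15*b - 84/5 → 17/15*b + 68/15
  leading term b: no divisor's leading term divides it; move 17/15*b to the remainder.
  leading term 1: no divisor's leading term divides it; move 68/15 to the remainder.
  remainder 17/15*b + 68/15 ≠ 0; add h_5 = 17/15*b + 68/15 to the basis.

The other S-polynomials (S(f_2,f_3), S(f_1,h_4), S(f_2,h_4), S(f_3,h_4), S(f_1,h_5), S(f_2,h_5), S(f_3,h_5), S(h_4,h_5)) all reduce to 0 modulo the current basis, so we have a Gröbner basis.
Inter-reduce: drop elements whose leading term is divisible by another's, tail-reduce, and make monic.
Reduced Gröbner basis: {a + 3, b + 4}.

A lex Gröbner basis eliminates variables successively. Here b + 4 depends only on b, with roots {-4}; lifting each root through the earlier basis elements recovers the full solutions.
  b = -4: the earlier basis element becomes a + 3 = 0, giving a = -3 — point (-3, -4).
Each listed point satisfies every original equation (direct substitution).
This is the nonlinear analogue of row-reducing a linear system.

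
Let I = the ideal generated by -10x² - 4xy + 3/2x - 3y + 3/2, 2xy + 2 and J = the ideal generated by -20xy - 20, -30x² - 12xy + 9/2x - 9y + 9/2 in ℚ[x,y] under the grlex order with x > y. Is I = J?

Equality of ideals is decidable: compute both reduced Gröbner bases (unique for the ordering) and check whether they agree.
Buchberger on the first generating set:
f_1 = -10x² - 4xy + 3/2x - 3y + 3/2, LT = x².
f_2 = 2xy + 2, LT = xy.

S(f_1,f_2): lcm = x²y. S = ⅖xy² - 3/20xy + 3/10y² - x - 3/20y.
  leading term xy²: subtract (⅕y)·f_2 from ⅖xy² - 3/20xy + 3/10y² - x - 3/20y → -3/20xy + 3/10y² - x - 11/20y
  leading term xy: subtract (-3/40)·f_2 from -3/20xy + 3/10y² - x - 11/20y → 3/10y² - x - 11/20y + 3/20
  leading term y²: no divisor's leading term divides it; move 3/10y² to the remainder.
  leading term x: no divisor's leading term divides it; move -x to the remainder.
  leading term y: no divisor's leading term divides it; move -11/20y to the remainder.
  leading term 1: no divisor's leading term divides it; move 3/20 to the remainder.
  remainder 3/10y² - x - 11/20y + 3/20 ≠ 0; add g_3 = 3/10y² - x - 11/20y + 3/20 to the basis.

The other S-polynomials (S(f_1,g_3), S(f_2,g_3)) all reduce to 0 modulo the current basis, so we have a Gröbner basis.
Inter-reduce: drop elements whose leading term is divisible by another's, tail-reduce, and make monic.
Reduced Gröbner basis: {x² - 3/20x + 3/10y - 11/20, xy + 1, y² - 10/3x - 11/6y + ½}.

Buchberger on the second generating set:
h_1 = -20xy - 20, LT = xy.
h_2 = -30x² - 12xy + 9/2x - 9y + 9/2, LT = x².

S(h_1,h_2): lcm = x²y. S = -⅖xy² + 3/20xy - 3/10y² + x + 3/20y.
  leading term xy²: subtract (1/50y)·h_1 from -⅖xy² + 3/20xy - 3/10y² + x + 3/20y → 3/20xy - 3/10y² + x + 11/20y
  leading term xy: subtract (-3/400)·h_1 from 3/20xy - 3/10y² + x + 11/20y → -3/10y² + x + 11/20y - 3/20
  leading term y²: no divisor's leading term divides it; move -3/10y² to the remainder.
  leading term x: no divisor's leading term divides it; move x to the remainder.
  leading term y: no divisor's leading term divides it; move 11/20y to the remainder.
  leading term 1: no divisor's leading term divides it; move -3/20 to the remainder.
  remainder -3/10y² + x + 11/20y - 3/20 ≠ 0; add k_3 = -3/10y² + x + 11/20y - 3/20 to the basis.

The other S-polynomials (S(h_1,k_3), S(h_2,k_3)) all reduce to 0 modulo the current basis, so we have a Gröbner basis.
Inter-reduce: drop elements whose leading term is divisible by another's, tail-reduce, and make monic.
Reduced Gröbner basis: {x² - 3/20x + 3/10y - 11/20, xy + 1, y² - 10/3x - 11/6y + ½}.

These coincide, so the ideals are equal.

Yes, the ideals are equal.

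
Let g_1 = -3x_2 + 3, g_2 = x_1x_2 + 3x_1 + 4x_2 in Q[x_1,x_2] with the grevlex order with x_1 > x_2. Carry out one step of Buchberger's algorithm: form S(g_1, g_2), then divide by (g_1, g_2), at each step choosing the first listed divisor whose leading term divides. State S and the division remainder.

lcm(LM(g_1), LM(g_2)) = x_1x_2.
S = (lcm/LT(g_1))·g_1 − (lcm/LT(g_2))·g_2 = -4x_1 - 4x_2.
Reduce S modulo (g_1, g_2) in that order:
  leading term x_1: no divisor's leading term divides it; move -4x_1 to the remainder.
  leading term x_2: subtract (\tfrac{4}{3})·g_1 from -4x_2 → -4
  leading term 1: no divisor's leading term divides it; move -4 to the remainder.
The remainder -4x_1 - 4 is nonzero, so it would be added as the next basis element.

S(g_1, g_2) = -4x_1 - 4x_2; remainder on division = -4x_1 - 4.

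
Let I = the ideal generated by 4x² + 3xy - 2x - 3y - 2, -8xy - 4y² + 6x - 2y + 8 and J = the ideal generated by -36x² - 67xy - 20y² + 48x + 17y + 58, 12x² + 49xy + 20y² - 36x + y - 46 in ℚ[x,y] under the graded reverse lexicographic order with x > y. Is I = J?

Yes, the ideals are equal.

For a fixed monomial order, each ideal has a unique reduced Gröbner basis; comparing bases decides equality.
Buchberger on the first generating set:
f_1 = 4x² + 3xy - 2x - 3y - 2, LT = x².
f_2 = -8xy - 4y² + 6x - 2y + 8, LT = xy.

S(f_1,f_2): lcm = x²y. S = ¼xy² + ¾x² - ¾xy - ¾y² + x - ½y.
  reduce S modulo (f_1, f_2):
  remainder -⅛y³ - ¼y² + 17/32x + 19/32y - ¾ ≠ 0; add g_3 = -⅛y³ - ¼y² + 17/32x + 19/32y - ¾ to the basis.

The other S-polynomials (S(f_1,g_3), S(f_2,g_3)) all reduce to 0 modulo the current basis, so we have a Gröbner basis.
Inter-reduce: drop elements whose leading term is divisible by another's, tail-reduce, and make monic.
Reduced Gröbner basis: {y³ + 2y² - 17/4x - 19/4y + 6, x² - ⅜y² + 1/16x - 15/16y + ¼, xy + ½y² - ¾x + ¼y - 1}.

Buchberger on the second generating set:
h_1 = -36x² - 67xy - 20y² + 48x + 17y + 58, LT = x².
h_2 = 12x² + 49xy + 20y² - 36x + y - 46, LT = x².

S(h_1,h_2): lcm = x². S = -20/9xy - 10/9y² + 5/3x - 5/9y + 20/9.
  reduce S modulo (h_1, h_2):
  remainder -20/9xy - 10/9y² + 5/3x - 5/9y + 20/9 ≠ 0; add k_3 = -20/9xy - 10/9y² + 5/3x - 5/9y + 20/9 to the basis.

S(h_1,k_3): lcm = x²y. S = 49/36xy² + 5/9y³ + ¾x² - 19/12xy - 17/36y² + x - 29/18y.
  reduce S modulo (h_1, h_2, k_3):
  remainder -⅛y³ - ¼y² + 17/32x + 19/32y - ¾ ≠ 0; add k_4 = -⅛y³ - ¼y² + 17/32x + 19/32y - ¾ to the basis.

The other S-polynomials (S(h_2,k_3), S(h_1,k_4), S(h_2,k_4), S(k_3,k_4)) all reduce to 0 modulo the current basis, so we have a Gröbner basis.
Inter-reduce: drop elements whose leading term is divisible by another's, tail-reduce, and make monic.
Reduced Gröbner basis: {y³ + 2y² - 17/4x - 19/4y + 6, x² - ⅜y² + 1/16x - 15/16y + ¼, xy + ½y² - ¾x + ¼y - 1}.

Same reduced basis, so the two generating sets span the same ideal.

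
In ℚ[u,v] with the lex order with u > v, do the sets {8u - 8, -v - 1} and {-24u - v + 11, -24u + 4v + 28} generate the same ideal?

Equality of ideals is decidable: compute both reduced Gröbner bases (unique for the ordering) and check whether they agree.
Buchberger on the first generating set:
f_1 = 8u - 8, LT = u.
f_2 = -v - 1, LT = v.

The S-polynomials (S(f_1,f_2)) all reduce to 0 modulo the current basis, so we have a Gröbner basis.
Inter-reduce: drop elements whose leading term is divisible by another's, tail-reduce, and make monic.
Reduced Gröbner basis: {u - 1, v + 1}.

Buchberger on the second generating set:
h_1 = -24u - v + 11, LT = u.
h_2 = -24u + 4v + 28, LT = u.

S(h_1,h_2): lcm = u. S = 5/24v + 17/24.
  leading term v: no divisor's leading term divides it; move 5/24v to the remainder.
  leading term 1: no divisor's leading term divides it; move 17/24 to the remainder.
  remainder 5/24v + 17/24 ≠ 0; add k_3 = 5/24v + 17/24 to the basis.

The other S-polynomials (S(h_1,k_3), S(h_2,k_3)) all reduce to 0 modulo the current basis, so we have a Gröbner basis.
Inter-reduce: drop elements whose leading term is divisible by another's, tail-reduce, and make monic.
Reduced Gröbner basis: {u - ⅗, v + 17/5}.

The bases are distinct; the ideals are different.
The same test decides containment: I ⊆ J iff every generator of I reduces to 0 modulo a Gröbner basis of J.

No, the ideals differ.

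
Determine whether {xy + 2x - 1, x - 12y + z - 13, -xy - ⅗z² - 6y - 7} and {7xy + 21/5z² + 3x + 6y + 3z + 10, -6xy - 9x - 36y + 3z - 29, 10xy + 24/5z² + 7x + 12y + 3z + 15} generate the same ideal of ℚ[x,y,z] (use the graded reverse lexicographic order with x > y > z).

Two ideals are equal iff their reduced Gröbner bases coincide (the reduced basis is unique for a fixed ordering).
Buchberger on the first generating set:
f_1 = xy + 2x - 1, LT = xy.
f_2 = x - 12y + z - 13, LT = x.
f_3 = -xy - ⅗z² - 6y - 7, LT = xy.

S(f_1,f_2): lcm = xy. S = 12y² - yz + 2x + 13y - 1.
  leading term y²: no divisor's leading term divides it; move 12y² to the remainder.
  leading term yz: no divisor's leading term divides it; move -yz to the remainder.
  leading term x: subtract (2)·f_2 from 2x + 13y - 1 → 37y - 2z + 25
  leading term y: no divisor's leading term divides it; move 37y to the remainder.
  leading term z: no divisor's leading term divides it; move -2z to the remainder.
  leading term 1: no divisor's leading term divides it; move 25 to the remainder.
  remainder 12y² - yz + 37y - 2z + 25 ≠ 0; add g_4 = 12y² - yz + 37y - 2z + 25 to the basis.

S(f_1,f_3): lcm = xy. S = -⅗z² + 2x - 6y - 8.
  leading term z²: no divisor's leading term divides it; move -⅗z² to the remainder.
  leading term x: subtract (2)·f_2 from 2x - 6y - 8 → 18y - 2z + 18
  leading term y: no divisor's leading term divides it; move 18y to the remainder.
  leading term z: no divisor's leading term divides it; move -2z to the remainder.
  leading term 1: no divisor's leading term divides it; move 18 to the remainder.
  remainder -⅗z² + 18y - 2z + 18 ≠ 0; add g_5 = -⅗z² + 18y - 2z + 18 to the basis.

The other S-polynomials (S(f_2,f_3), S(f_1,g_4), S(f_2,g_4), S(f_3,g_4), S(f_1,g_5), S(f_2,g_5), S(f_3,g_5), S(g_4,g_5)) all reduce to 0 modulo the current basis, so we have a Gröbner basis.
Inter-reduce: drop elements whose leading term is divisible by another's, tail-reduce, and make monic.
Reduced Gröbner basis: {y² - 1/12yz + 37/12y - ⅙z + 25/12, z² - 30y + 10/3z - 30, x - 12y + z - 13}.

Buchberger on the second generating set:
h_1 = 7xy + 21/5z² + 3x + 6y + 3z + 10, LT = xy.
h_2 = -6xy - 9x - 36y + 3z - 29, LT = xy.
h_3 = 10xy + 24/5z² + 7x + 12y + 3z + 15, LT = xy.

S(h_1,h_2): lcm = xy. S = ⅗z² - 15/14x - 36/7y + 13/14z - 143/42.
  leading term z²: no divisor's leading term divides it; move ⅗z² to the remainder.
  leading term x: no divisor's leading term divides it; move -15/14x to the remainder.
  leading term y: no divisor's leading term divides it; move -36/7y to the remainder.
  leading term z: no divisor's leading term divides it; move 13/14z to the remainder.
  leading term 1: no divisor's leading term divides it; move -143/42 to the remainder.
  remainder ⅗z² - 15/14x - 36/7y + 13/14z - 143/42 ≠ 0; add k_4 = ⅗z² - 15/14x - 36/7y + 13/14z - 143/42 to the basis.

S(h_1,h_3): lcm = xy. S = 3/25z² - 19/70x - 12/35y + 9/70z - 1/14.
  leading term z²: subtract (⅕)·k_4 from 3/25z² - 19/70x - 12/35y + 9/70z - 1/14 → -2/35x + 24/35y - 2/35z + 64/105
  leading term x: no divisor's leading term divides it; move -2/35x to the remainder.
  leading term y: no divisor's leading term divides it; move 24/35y to the remainder.
  leading term z: no divisor's leading term divides it; move -2/35z to the remainder.
  leading term 1: no divisor's leading term divides it; move 64/105 to the remainder.
  remainder -2/35x + 24/35y - 2/35z + 64/105 ≠ 0; add k_5 = -2/35x + 24/35y - 2/35z + 64/105 to the basis.

S(h_1,k_5): lcm = xy. S = 12y² - yz + ⅗z² + 3/7x + 242/21y + 3/7z + 10/7.
  leading term y²: no divisor's leading term divides it; move 12y² to the remainder.
  leading term yz: no divisor's leading term divides it; move -yz to the remainder.
  leading term z²: subtract (1)·k_4 from ⅗z² + 3/7x + 242/21y + 3/7z + 10/7 → 3/2x + 50/3y - ½z + 29/6
  leading term x: subtract (-105/4)·k_5 from 3/2x + 50/3y - ½z + 29/6 → 104/3y - 2z + 125/6
  leading term y: no divisor's leading term divides it; move 104/3y to the remainder.
  leading term z: no divisor's leading term divides it; move -2z to the remainder.
  leading term 1: no divisor's leading term divides it; move 125/6 to the remainder.
  remainder 12y² - yz + 104/3y - 2z + 125/6 ≠ 0; add k_6 = 12y² - yz + 104/3y - 2z + 125/6 to the basis.

The other S-polynomials (S(h_2,h_3), S(h_1,k_4), S(h_2,k_4), S(h_3,k_4), S(h_2,k_5), S(h_3,k_5), S(k_4,k_5), S(h_1,k_6), S(h_2,k_6), S(h_3,k_6), S(k_4,k_6), S(k_5,k_6)) all reduce to 0 modulo the current basis, so we have a Gröbner basis.
Inter-reduce: drop elements whose leading term is divisible by another's, tail-reduce, and make monic.
Reduced Gröbner basis: {y² - 1/12yz + 26/9y - ⅙z + 125/72, z² - 30y + 10/3z - 445/18, x - 12y + z - 32/3}.

Since the reduced bases disagree, the two ideals are not the same.

No, the ideals differ.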